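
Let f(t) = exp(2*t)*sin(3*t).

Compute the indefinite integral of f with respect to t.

F(t) = 2*exp(2*t)*sin(3*t)/13 - 3*exp(2*t)*cos(3*t)/13 + C

For F(t) to be correct the identity F'(t) - f(t) = 0 must hold.
Check: d/dt[2*exp(2*t)*sin(3*t)/13 - 3*exp(2*t)*cos(3*t)/13] = exp(2*t)*sin(3*t) = f(t).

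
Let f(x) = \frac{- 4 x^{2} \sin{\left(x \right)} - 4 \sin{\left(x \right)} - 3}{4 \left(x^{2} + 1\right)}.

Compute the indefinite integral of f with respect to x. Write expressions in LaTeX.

A candidate is checked by its d/dx: the result must match f(x).
Check: d/dx[- \frac{- 4 \cos{\left(x \right)} + 3 \operatorname{atan}{\left(x \right)}}{4}] = \frac{- 4 x^{2} \sin{\left(x \right)} - 4 \sin{\left(x \right)} - 3}{4 x^{2} + 4}, which equals f(x).

F(x) = - \frac{- 4 \cos{\left(x \right)} + 3 \operatorname{atan}{\left(x \right)}}{4} + C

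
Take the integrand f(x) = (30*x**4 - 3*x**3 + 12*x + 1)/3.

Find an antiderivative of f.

For F(x) to be correct the identity F'(x) - f(x) = 0 must hold.
Check: d/dx[x*(24*x**4 - 3*x**3 + 24*x + 4)/12] = 10*x**4 - x**3 + 4*x + 1/3, which equals f(x).

An antiderivative is F(x) = x*(24*x**4 - 3*x**3 + 24*x + 4)/12.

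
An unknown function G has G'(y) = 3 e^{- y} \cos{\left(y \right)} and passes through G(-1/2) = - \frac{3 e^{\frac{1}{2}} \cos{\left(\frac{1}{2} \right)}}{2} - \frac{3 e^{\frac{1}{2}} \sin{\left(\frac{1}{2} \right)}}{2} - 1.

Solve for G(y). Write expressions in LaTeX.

G(y) = -1 + \frac{3 e^{- y} \sin{\left(y \right)}}{2} - \frac{3 e^{- y} \cos{\left(y \right)}}{2}

Differentiate the proposed G(y) back; it has to land on the given G'(y).
A general antiderivative is \frac{3 e^{- y} \sin{\left(y \right)}}{2} - \frac{3 e^{- y} \cos{\left(y \right)}}{2} + C.
The condition gives C = - \frac{3 e^{\frac{1}{2}} \cos{\left(\frac{1}{2} \right)}}{2} - \frac{3 e^{\frac{1}{2}} \sin{\left(\frac{1}{2} \right)}}{2} - 1 - (- \frac{3 e^{\frac{1}{2}} \cos{\left(\frac{1}{2} \right)}}{2} - \frac{3 e^{\frac{1}{2}} \sin{\left(\frac{1}{2} \right)}}{2}) = -1.
So G(y) = -1 + \frac{3 e^{- y} \sin{\left(y \right)}}{2} - \frac{3 e^{- y} \cos{\left(y \right)}}{2}.
Check: d/dy[-1 + \frac{3 e^{- y} \sin{\left(y \right)}}{2} - \frac{3 e^{- y} \cos{\left(y \right)}}{2}] = 3 e^{- y} \cos{\left(y \right)} = G'(y).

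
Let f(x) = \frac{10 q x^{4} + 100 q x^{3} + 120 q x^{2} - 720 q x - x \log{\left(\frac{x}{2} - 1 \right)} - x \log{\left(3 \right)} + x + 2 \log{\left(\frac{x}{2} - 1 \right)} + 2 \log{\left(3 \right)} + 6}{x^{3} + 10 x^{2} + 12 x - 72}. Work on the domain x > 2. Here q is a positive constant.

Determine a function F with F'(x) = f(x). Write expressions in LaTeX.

Check any antiderivative F(x) by computing F'(x) and comparing it with f(x).
Check: d/dx[5 q x^{2} + \frac{\log{\left(\frac{3 x}{2} - 3 \right)}}{x + 6}] = \frac{10 q x^{4} + 100 q x^{3} + 120 q x^{2} - 720 q x - x \log{\left(\frac{x}{2} - 1 \right)} - x \log{\left(3 \right)} + x + 2 \log{\left(\frac{x}{2} - 1 \right)} + 2 \log{\left(3 \right)} + 6}{x^{3} + 10 x^{2} + 12 x - 72} = f(x).

An antiderivative is F(x) = 5 q x^{2} + \frac{\log{\left(\frac{3 x}{2} - 3 \right)}}{x + 6}.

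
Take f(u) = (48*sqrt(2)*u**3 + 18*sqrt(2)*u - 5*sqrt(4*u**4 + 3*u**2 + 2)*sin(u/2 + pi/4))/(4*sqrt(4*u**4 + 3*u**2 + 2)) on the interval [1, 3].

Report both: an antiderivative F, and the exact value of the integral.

A candidate is checked by its d/du: the result must match f(u).
F(u) = (3*sqrt(2)*sqrt(4*u**4 + 3*u**2 + 2) + 5*cos(u/2 + pi/4))/2 is an antiderivative of f.
Check: d/du[(3*sqrt(2)*sqrt(4*u**4 + 3*u**2 + 2) + 5*cos(u/2 + pi/4))/2] = (48*sqrt(2)*u**3 + 18*sqrt(2)*u - 5*sqrt(4*u**4 + 3*u**2 + 2)*sin(u/2 + pi/4))/(4*sqrt(4*u**4 + 3*u**2 + 2)) = f(u).
F(3) = 5*cos(pi/4 + 3/2)/2 + 3*sqrt(706)/2; F(1) = 5*cos(1/2 + pi/4)/2 + 9*sqrt(2)/2.
Integral = F(3) - F(1) = -9*sqrt(2)/2 + 5*cos(pi/4 + 3/2)/2 - 5*cos(1/2 + pi/4)/2 + 3*sqrt(706)/2.

Antiderivative: F(u) = (3*sqrt(2)*sqrt(4*u**4 + 3*u**2 + 2) + 5*cos(u/2 + pi/4))/2; value = -9*sqrt(2)/2 + 5*cos(pi/4 + 3/2)/2 - 5*cos(1/2 + pi/4)/2 + 3*sqrt(706)/2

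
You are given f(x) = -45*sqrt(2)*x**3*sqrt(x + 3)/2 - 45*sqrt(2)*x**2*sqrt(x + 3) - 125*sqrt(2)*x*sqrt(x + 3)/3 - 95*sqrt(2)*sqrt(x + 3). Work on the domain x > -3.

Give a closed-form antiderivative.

Recognize the product-rule pattern: f = u'v + uv' with u = -5*(2*x + 6)**(3/2), v = x**3/2 + 5*x/3 + 3, so integration by parts undoes it.
Check: d/dx[-5*sqrt(2)*(x + 3)**(3/2)*(3*x**3 + 10*x + 18)/3] = -45*sqrt(2)*x**3*sqrt(x + 3)/2 - 45*sqrt(2)*x**2*sqrt(x + 3) - 125*sqrt(2)*x*sqrt(x + 3)/3 - 95*sqrt(2)*sqrt(x + 3) = f(x).

An antiderivative is F(x) = -5*sqrt(2)*(x + 3)**(3/2)*(3*x**3 + 10*x + 18)/3.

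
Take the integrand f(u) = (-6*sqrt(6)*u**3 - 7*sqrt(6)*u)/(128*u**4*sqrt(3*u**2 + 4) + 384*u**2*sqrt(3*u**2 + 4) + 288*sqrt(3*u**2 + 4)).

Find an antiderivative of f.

An antiderivative is F(u) = sqrt(6)*sqrt(3*u**2 + 4)/(32*(2*u**2 + 3)).

Recognize the product-rule pattern: f = v'r + vr' with v = 3/(16*(2*u**2 + 3)), r = sqrt(u**2/2 + 2/3), so integration by parts undoes it.
Check: d/du[sqrt(6)*sqrt(3*u**2 + 4)/(32*(2*u**2 + 3))] = (-6*sqrt(6)*u**3 - 7*sqrt(6)*u)/(128*u**4*sqrt(3*u**2 + 4) + 384*u**2*sqrt(3*u**2 + 4) + 288*sqrt(3*u**2 + 4)) = f(u).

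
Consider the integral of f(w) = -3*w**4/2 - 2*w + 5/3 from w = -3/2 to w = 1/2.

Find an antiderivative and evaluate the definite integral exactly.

Integrate term by term and add the pieces.
F(w) = -w*(9*w**4 + 30*w - 50)/30 is an antiderivative of f.
Check: d/dw[-w*(9*w**4 + 30*w - 50)/30] = -3*w**4/2 - 2*w + 5/3 = f(w).
F(1/2) = 551/960; F(-3/2) = -791/320.
Integral = F(1/2) - F(-3/2) = 731/240.

Antiderivative: F(w) = -w*(9*w**4 + 30*w - 50)/30; value = 731/240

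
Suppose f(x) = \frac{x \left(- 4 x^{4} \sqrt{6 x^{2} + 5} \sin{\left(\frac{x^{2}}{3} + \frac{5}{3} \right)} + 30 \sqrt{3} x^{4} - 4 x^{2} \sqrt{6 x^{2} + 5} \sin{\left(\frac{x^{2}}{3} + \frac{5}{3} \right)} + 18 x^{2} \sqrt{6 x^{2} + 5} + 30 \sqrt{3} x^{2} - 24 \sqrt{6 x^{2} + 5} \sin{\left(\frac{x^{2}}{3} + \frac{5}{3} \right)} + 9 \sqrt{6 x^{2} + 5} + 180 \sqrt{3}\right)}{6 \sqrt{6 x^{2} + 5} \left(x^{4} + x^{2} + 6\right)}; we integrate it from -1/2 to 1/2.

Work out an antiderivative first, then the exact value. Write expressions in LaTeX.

Antiderivative: F(x) = \frac{\sqrt{3} \left(10 \sqrt{6 x^{2} + 5} + 3 \sqrt{3} \log{\left(x^{4} + x^{2} + 6 \right)} + 4 \sqrt{3} \cos{\left(\frac{x^{2}}{3} + \frac{5}{3} \right)}\right)}{12}; value = 0

Since d/dx undoes antidifferentiation here, F'(x) = f(x) is required of F(x).
F(x) = \frac{\sqrt{3} \left(10 \sqrt{6 x^{2} + 5} + 3 \sqrt{3} \log{\left(x^{4} + x^{2} + 6 \right)} + 4 \sqrt{3} \cos{\left(\frac{x^{2}}{3} + \frac{5}{3} \right)}\right)}{12} is an antiderivative of f.
Check: d/dx[\frac{\sqrt{3} \left(10 \sqrt{6 x^{2} + 5} + 3 \sqrt{3} \log{\left(x^{4} + x^{2} + 6 \right)} + 4 \sqrt{3} \cos{\left(\frac{x^{2}}{3} + \frac{5}{3} \right)}\right)}{12}] = \frac{- 4 x^{5} \sqrt{6 x^{2} + 5} \sin{\left(\frac{x^{2}}{3} + \frac{5}{3} \right)} + 30 \sqrt{3} x^{5} - 4 x^{3} \sqrt{6 x^{2} + 5} \sin{\left(\frac{x^{2}}{3} + \frac{5}{3} \right)} + 18 x^{3} \sqrt{6 x^{2} + 5} + 30 \sqrt{3} x^{3} - 24 x \sqrt{6 x^{2} + 5} \sin{\left(\frac{x^{2}}{3} + \frac{5}{3} \right)} + 9 x \sqrt{6 x^{2} + 5} + 180 \sqrt{3} x}{6 x^{4} \sqrt{6 x^{2} + 5} + 6 x^{2} \sqrt{6 x^{2} + 5} + 36 \sqrt{6 x^{2} + 5}}, which equals f(x).
F(1/2) = \cos{\left(\frac{7}{4} \right)} + \frac{3 \log{\left(\frac{101}{16} \right)}}{4} + \frac{5 \sqrt{78}}{12}; F(-1/2) = \cos{\left(\frac{7}{4} \right)} + \frac{3 \log{\left(\frac{101}{16} \right)}}{4} + \frac{5 \sqrt{78}}{12}.
Integral = F(1/2) - F(-1/2) = 0.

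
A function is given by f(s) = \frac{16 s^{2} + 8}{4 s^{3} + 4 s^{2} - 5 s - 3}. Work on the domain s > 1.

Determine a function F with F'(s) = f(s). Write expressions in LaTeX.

An antiderivative is F(s) = \frac{8 \log{\left(s - 1 \right)}}{5} - 2 \log{\left(s + \frac{1}{2} \right)} + \frac{22 \log{\left(s + \frac{3}{2} \right)}}{5}.

The denominator factors as \left(s - 1\right) \left(2 s + 1\right) \left(2 s + 3\right); partial fractions split f into directly integrable pieces: \frac{44}{5 \left(2 s + 3\right)} - \frac{4}{2 s + 1} + \frac{8}{5 \left(s - 1\right)}.
Check: d/ds[\frac{8 \log{\left(s - 1 \right)}}{5} - 2 \log{\left(s + \frac{1}{2} \right)} + \frac{22 \log{\left(s + \frac{3}{2} \right)}}{5}] = \frac{16 s^{2} + 8}{4 s^{3} + 4 s^{2} - 5 s - 3} = f(s).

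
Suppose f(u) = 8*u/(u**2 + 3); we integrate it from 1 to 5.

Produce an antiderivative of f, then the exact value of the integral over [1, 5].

The substitution w = u**2 + 3 works: f is exactly (dF/dw)*(dw/du) for that inner function.
F(u) = 4*log(u**2 + 3) is an antiderivative of f.
Check: d/du[4*log(u**2 + 3)] = 8*u/(u**2 + 3) = f(u).
F(5) = 4*log(28); F(1) = 4*log(4).
Integral = F(5) - F(1) = -4*log(4) + 4*log(28).

Antiderivative: F(u) = 4*log(u**2 + 3); value = -4*log(4) + 4*log(28)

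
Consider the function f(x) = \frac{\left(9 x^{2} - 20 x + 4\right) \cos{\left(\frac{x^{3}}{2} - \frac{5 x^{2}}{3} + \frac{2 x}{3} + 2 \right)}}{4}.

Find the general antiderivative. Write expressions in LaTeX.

F(x) = \frac{3 \sin{\left(\frac{x^{3}}{2} - \frac{5 x^{2}}{3} + \frac{2 x}{3} + 2 \right)}}{2} + C

f matches the chain-rule pattern g'(h)*h' with inner function h(x) = \frac{x^{3}}{2} - \frac{5 x^{2}}{3} + \frac{2 x}{3} + 2; substituting u = h(x) collapses the integral.
Check: d/dx[\frac{3 \sin{\left(\frac{x^{3}}{2} - \frac{5 x^{2}}{3} + \frac{2 x}{3} + 2 \right)}}{2}] = \frac{9 x^{2} \cos{\left(\frac{x^{3}}{2} - \frac{5 x^{2}}{3} + \frac{2 x}{3} + 2 \right)}}{4} - 5 x \cos{\left(\frac{x^{3}}{2} - \frac{5 x^{2}}{3} + \frac{2 x}{3} + 2 \right)} + \cos{\left(\frac{x^{3}}{2} - \frac{5 x^{2}}{3} + \frac{2 x}{3} + 2 \right)}, which equals f(x).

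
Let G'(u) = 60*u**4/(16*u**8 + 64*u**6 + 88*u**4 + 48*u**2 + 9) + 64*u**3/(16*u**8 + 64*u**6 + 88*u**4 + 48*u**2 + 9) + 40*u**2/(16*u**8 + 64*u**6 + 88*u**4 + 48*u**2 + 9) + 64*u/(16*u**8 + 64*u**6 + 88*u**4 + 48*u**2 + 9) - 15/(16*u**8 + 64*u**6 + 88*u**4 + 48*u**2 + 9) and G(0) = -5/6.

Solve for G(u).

G'(u) has the shape v'r + vr' for v = 1/(2*u**4 + 4*u**2 + 3/2) and r = -5*u/2 - 2 — it is the derivative of the product v*r.
A general antiderivative is (-5*u/2 - 2)/(2*u**4 + 4*u**2 + 3/2) + C.
The condition gives C = -5/6 - (-4/3) = 1/2.
So G(u) = (4*u**4 + 8*u**2 - 10*u - 5)/(2*(4*u**4 + 8*u**2 + 3)).
Check: d/du[(4*u**4 + 8*u**2 - 10*u - 5)/(2*(4*u**4 + 8*u**2 + 3))] = (60*u**4 + 64*u**3 + 40*u**2 + 64*u - 15)/(16*u**8 + 64*u**6 + 88*u**4 + 48*u**2 + 9), which equals G'(u).

G(u) = (4*u**4 + 8*u**2 - 10*u - 5)/(2*(4*u**4 + 8*u**2 + 3))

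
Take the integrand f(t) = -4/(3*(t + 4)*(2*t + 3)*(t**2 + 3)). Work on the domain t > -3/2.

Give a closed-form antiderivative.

The denominator factors as 3*(t + 4)*(2*t + 3)*(t**2 + 3); partial fractions split f into directly integrable pieces: 4*(11*t - 6)/(1197*(t**2 + 3)) - 32/(315*(2*t + 3)) + 4/(285*(t + 4)).
Check: d/dt[-2*(152*log(t + 3/2) - 42*log(t + 4) - 55*log(t**2 + 3) + 20*sqrt(3)*atan(sqrt(3)*t/3))/5985] = -4/(6*t**4 + 33*t**3 + 54*t**2 + 99*t + 108), which equals f(t).

An antiderivative is F(t) = -2*(152*log(t + 3/2) - 42*log(t + 4) - 55*log(t**2 + 3) + 20*sqrt(3)*atan(sqrt(3)*t/3))/5985.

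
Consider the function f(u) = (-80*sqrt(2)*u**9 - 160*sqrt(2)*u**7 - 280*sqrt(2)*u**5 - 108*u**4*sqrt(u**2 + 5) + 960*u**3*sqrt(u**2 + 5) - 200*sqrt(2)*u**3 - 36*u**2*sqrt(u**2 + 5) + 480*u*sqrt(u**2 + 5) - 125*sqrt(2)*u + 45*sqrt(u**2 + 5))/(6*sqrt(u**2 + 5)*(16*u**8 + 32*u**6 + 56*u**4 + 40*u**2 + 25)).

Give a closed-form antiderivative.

An antiderivative is F(u) = (3*u/4 - 5)/(2*u**4 + 2*u**2 + 5/2) - 5*sqrt(u**2/2 + 5/2)/3.

A candidate is checked by its d/du: the result must match f(u).
Check: d/du[(3*u/4 - 5)/(2*u**4 + 2*u**2 + 5/2) - 5*sqrt(u**2/2 + 5/2)/3] = (-80*sqrt(2)*u**9 - 160*sqrt(2)*u**7 - 280*sqrt(2)*u**5 - 108*u**4*sqrt(u**2 + 5) + 960*u**3*sqrt(u**2 + 5) - 200*sqrt(2)*u**3 - 36*u**2*sqrt(u**2 + 5) + 480*u*sqrt(u**2 + 5) - 125*sqrt(2)*u + 45*sqrt(u**2 + 5))/(96*u**8*sqrt(u**2 + 5) + 192*u**6*sqrt(u**2 + 5) + 336*u**4*sqrt(u**2 + 5) + 240*u**2*sqrt(u**2 + 5) + 150*sqrt(u**2 + 5)), which equals f(u).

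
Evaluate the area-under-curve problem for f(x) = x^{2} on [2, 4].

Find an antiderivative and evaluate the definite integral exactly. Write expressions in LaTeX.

Antiderivative: F(x) = \frac{x^{3}}{3}; value = \frac{56}{3}

For F(x) to be correct the identity F'(x) - f(x) = 0 must hold.
F(x) = \frac{x^{3}}{3} is an antiderivative of f.
Check: d/dx[\frac{x^{3}}{3}] = x^{2} = f(x).
F(4) = \frac{64}{3}; F(2) = \frac{8}{3}.
Integral = F(4) - F(2) = \frac{56}{3}.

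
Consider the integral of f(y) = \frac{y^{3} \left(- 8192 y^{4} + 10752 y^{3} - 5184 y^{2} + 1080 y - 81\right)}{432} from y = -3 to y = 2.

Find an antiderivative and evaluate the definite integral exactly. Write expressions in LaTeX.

The substitution u = - \frac{4 y^{2}}{3} + \frac{y}{2} works: f is exactly (dF/du)*(du/dy) for that inner function.
F(y) = - \frac{3 \left(- \frac{4 y^{2}}{3} + \frac{y}{2}\right)^{4}}{4} is an antiderivative of f.
Check: d/dy[- \frac{3 \left(- \frac{4 y^{2}}{3} + \frac{y}{2}\right)^{4}}{4}] = - \frac{512 y^{7}}{27} + \frac{224 y^{6}}{9} - 12 y^{5} + \frac{5 y^{4}}{2} - \frac{3 y^{3}}{16}, which equals f(y).
F(2) = - \frac{28561}{108}; F(-3) = - \frac{1594323}{64}.
Integral = F(2) - F(-3) = \frac{42589745}{1728}.

Antiderivative: F(y) = - \frac{3 \left(- \frac{4 y^{2}}{3} + \frac{y}{2}\right)^{4}}{4}; value = \frac{42589745}{1728}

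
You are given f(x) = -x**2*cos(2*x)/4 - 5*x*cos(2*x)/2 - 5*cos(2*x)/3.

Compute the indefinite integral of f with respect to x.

F(x) = -x**2*sin(2*x)/8 - 5*x*sin(2*x)/4 - x*cos(2*x)/8 - 37*sin(2*x)/48 - 5*cos(2*x)/8 + C

The integrand splits into summands that can be handled one at a time.
Check: d/dx[-x**2*sin(2*x)/8 - 5*x*sin(2*x)/4 - x*cos(2*x)/8 - 37*sin(2*x)/48 - 5*cos(2*x)/8] = -x**2*cos(2*x)/4 - 5*x*cos(2*x)/2 - 5*cos(2*x)/3 = f(x).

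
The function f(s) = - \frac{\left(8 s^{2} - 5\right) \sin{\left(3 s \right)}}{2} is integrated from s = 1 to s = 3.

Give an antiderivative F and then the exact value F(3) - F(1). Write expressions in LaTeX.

Antiderivative: F(s) = \frac{72 s^{2} \cos{\left(3 s \right)} - 48 s \sin{\left(3 s \right)} - 61 \cos{\left(3 s \right)}}{54}; value = \frac{587 \cos{\left(9 \right)}}{54} - \frac{8 \sin{\left(9 \right)}}{3} + \frac{8 \sin{\left(3 \right)}}{9} - \frac{11 \cos{\left(3 \right)}}{54}

For F(s) to be correct the identity F'(s) - f(s) = 0 must hold.
F(s) = \frac{72 s^{2} \cos{\left(3 s \right)} - 48 s \sin{\left(3 s \right)} - 61 \cos{\left(3 s \right)}}{54} is an antiderivative of f.
Check: d/ds[\frac{72 s^{2} \cos{\left(3 s \right)} - 48 s \sin{\left(3 s \right)} - 61 \cos{\left(3 s \right)}}{54}] = - 4 s^{2} \sin{\left(3 s \right)} + \frac{5 \sin{\left(3 s \right)}}{2}, which equals f(s).
F(3) = \frac{587 \cos{\left(9 \right)}}{54} - \frac{8 \sin{\left(9 \right)}}{3}; F(1) = \frac{11 \cos{\left(3 \right)}}{54} - \frac{8 \sin{\left(3 \right)}}{9}.
Integral = F(3) - F(1) = \frac{587 \cos{\left(9 \right)}}{54} - \frac{8 \sin{\left(9 \right)}}{3} + \frac{8 \sin{\left(3 \right)}}{9} - \frac{11 \cos{\left(3 \right)}}{54}.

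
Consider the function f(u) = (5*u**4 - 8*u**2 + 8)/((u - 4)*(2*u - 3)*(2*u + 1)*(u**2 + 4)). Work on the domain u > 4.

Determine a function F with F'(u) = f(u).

Factor the denominator ((u - 4)*(2*u - 3)*(2*u + 1)*(u**2 + 4)) and decompose: f = 6*(3*u + 92)/(425*(u**2 + 4)) + 101/(1224*(2*u + 1)) - 49/(200*(2*u - 3)) + 58/(45*(u - 4)); each piece integrates to a log, atan, or power term.
Check: d/du[58*log(u - 4)/45 - 49*log(u - 3/2)/400 + 101*log(u + 1/2)/2448 + 9*log(u**2 + 4)/425 + 276*atan(u/2)/425] = (5*u**4 - 8*u**2 + 8)/(4*u**5 - 20*u**4 + 29*u**3 - 68*u**2 + 52*u + 48), which equals f(u).

An antiderivative is F(u) = 58*log(u - 4)/45 - 49*log(u - 3/2)/400 + 101*log(u + 1/2)/2448 + 9*log(u**2 + 4)/425 + 276*atan(u/2)/425.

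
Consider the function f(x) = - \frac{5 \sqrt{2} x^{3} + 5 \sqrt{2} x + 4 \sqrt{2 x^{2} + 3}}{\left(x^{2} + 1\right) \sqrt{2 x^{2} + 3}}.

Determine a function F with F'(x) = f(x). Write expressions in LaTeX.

Any candidate F(x) must reproduce f(x) exactly when differentiated.
Check: d/dx[- \frac{5 \sqrt{2} \sqrt{2 x^{2} + 3} + 8 \operatorname{atan}{\left(x \right)}}{2}] = \frac{- 5 \sqrt{2} x^{3} - 5 \sqrt{2} x - 4 \sqrt{2 x^{2} + 3}}{x^{2} \sqrt{2 x^{2} + 3} + \sqrt{2 x^{2} + 3}}, which equals f(x).

An antiderivative is F(x) = - \frac{5 \sqrt{2} \sqrt{2 x^{2} + 3} + 8 \operatorname{atan}{\left(x \right)}}{2}.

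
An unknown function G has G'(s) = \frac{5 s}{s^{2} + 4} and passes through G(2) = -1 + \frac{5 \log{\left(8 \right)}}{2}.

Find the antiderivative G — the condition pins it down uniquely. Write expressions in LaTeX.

G'(s) matches the chain-rule pattern g'(h)*h' with inner function h(s) = s^{2} + 4; substituting u = h(s) collapses the integral.
A general antiderivative is \frac{5 \log{\left(s^{2} + 4 \right)}}{2} + C.
The condition gives C = -1 + \frac{5 \log{\left(8 \right)}}{2} - (\frac{5 \log{\left(8 \right)}}{2}) = -1.
So G(s) = \frac{5 \log{\left(s^{2} + 4 \right)} - 2}{2}.
Check: d/ds[\frac{5 \log{\left(s^{2} + 4 \right)} - 2}{2}] = \frac{5 s}{s^{2} + 4} = G'(s).

G(s) = \frac{5 \log{\left(s^{2} + 4 \right)} - 2}{2}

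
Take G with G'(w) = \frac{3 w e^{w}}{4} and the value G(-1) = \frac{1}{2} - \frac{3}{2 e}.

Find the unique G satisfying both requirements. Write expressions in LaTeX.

G(w) = \frac{3 \left(w - 1\right) e^{w} + 2}{4}

G'(w) has the shape u'v + uv' for u = \frac{3 w}{4} - \frac{3}{4} and v = e^{w} — it is the derivative of the product u*v.
A general antiderivative is \frac{\left(3 w - 3\right) e^{w}}{4} + C.
The condition gives C = \frac{1}{2} - \frac{3}{2 e} - (- \frac{3}{2 e}) = \frac{1}{2}.
So G(w) = \frac{3 \left(w - 1\right) e^{w} + 2}{4}.
Check: d/dw[\frac{3 \left(w - 1\right) e^{w} + 2}{4}] = \frac{3 w e^{w}}{4} = G'(w).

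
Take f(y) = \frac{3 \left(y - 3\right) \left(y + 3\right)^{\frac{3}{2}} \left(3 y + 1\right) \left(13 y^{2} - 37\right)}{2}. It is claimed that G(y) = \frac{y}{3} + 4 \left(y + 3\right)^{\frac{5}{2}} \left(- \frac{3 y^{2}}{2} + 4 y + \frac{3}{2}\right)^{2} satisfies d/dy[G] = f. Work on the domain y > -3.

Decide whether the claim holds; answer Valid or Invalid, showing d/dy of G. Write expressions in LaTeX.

d/dy[G] = \frac{117 y^{5} \sqrt{y + 3}}{2} + \frac{39 y^{4} \sqrt{y + 3}}{2} - 693 y^{3} \sqrt{y + 3} - 231 y^{2} \sqrt{y + 3} + \frac{2997 y \sqrt{y + 3}}{2} + \frac{999 \sqrt{y + 3}}{2} + \frac{1}{3}
d/dy[G] - f(y) = \frac{1}{3} != 0.

Invalid: d/dy[G] - f = \frac{1}{3}, which is not 0.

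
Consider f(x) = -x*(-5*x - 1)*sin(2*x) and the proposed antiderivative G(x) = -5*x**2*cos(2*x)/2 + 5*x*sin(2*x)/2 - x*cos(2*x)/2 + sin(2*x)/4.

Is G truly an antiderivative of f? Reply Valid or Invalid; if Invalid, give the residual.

d/dx[G] = 5*x**2*sin(2*x) + x*sin(2*x) + 5*sin(2*x)/2
d/dx[G] - f(x) = 5*sin(2*x)/2 != 0.

Invalid: d/dx[G] - f = 5*sin(2*x)/2, which is not 0.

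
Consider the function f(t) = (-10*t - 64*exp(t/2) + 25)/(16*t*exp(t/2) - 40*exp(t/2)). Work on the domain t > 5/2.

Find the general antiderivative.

Any candidate F(t) must reproduce f(t) exactly when differentiated.
Check: d/dt[-4*log(t - 5/2) + 5*exp(-t/2)/4] = (-10*t - 64*exp(t/2) + 25)/(16*t*exp(t/2) - 40*exp(t/2)) = f(t).

F(t) = -4*log(t - 5/2) + 5*exp(-t/2)/4 + C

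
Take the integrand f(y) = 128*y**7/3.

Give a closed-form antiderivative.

An antiderivative is F(y) = 16*y**8/3.

Differentiate the proposed F(y) back; it has to land on f(y) exactly.
Check: d/dy[16*y**8/3] = 128*y**7/3 = f(y).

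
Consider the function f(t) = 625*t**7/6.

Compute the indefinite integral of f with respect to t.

F(t) = 625*t**8/48 + C

Differentiate the proposed F(t) back; it has to land on f(t) exactly.
Check: d/dt[625*t**8/48] = 625*t**7/6 = f(t).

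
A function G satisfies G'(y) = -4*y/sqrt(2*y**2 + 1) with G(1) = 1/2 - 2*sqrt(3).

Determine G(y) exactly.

The substitution u = 2*y**2 + 1 works: G'(y) is exactly (dG/du)*(du/dy) for that inner function.
A general antiderivative is -2*sqrt(2*y**2 + 1) + C.
The condition gives C = 1/2 - 2*sqrt(3) - (-2*sqrt(3)) = 1/2.
So G(y) = 1/2 - 2*sqrt(2*y**2 + 1).
Check: d/dy[1/2 - 2*sqrt(2*y**2 + 1)] = -4*y/sqrt(2*y**2 + 1) = G'(y).

G(y) = 1/2 - 2*sqrt(2*y**2 + 1)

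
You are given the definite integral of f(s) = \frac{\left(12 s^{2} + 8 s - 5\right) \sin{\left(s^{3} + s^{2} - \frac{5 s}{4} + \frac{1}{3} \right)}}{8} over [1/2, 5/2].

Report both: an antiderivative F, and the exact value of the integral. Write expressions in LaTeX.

Antiderivative: F(s) = - \frac{\cos{\left(s^{3} + s^{2} - \frac{5 s}{4} + \frac{1}{3} \right)}}{2}; value = - \frac{\cos{\left(\frac{229}{12} \right)}}{2} + \frac{\cos{\left(\frac{1}{12} \right)}}{2}

f matches the chain-rule pattern g'(h)*h' with inner function h(s) = s^{3} + s^{2} - \frac{5 s}{4} + \frac{1}{3}; substituting u = h(s) collapses the integral.
F(s) = - \frac{\cos{\left(s^{3} + s^{2} - \frac{5 s}{4} + \frac{1}{3} \right)}}{2} is an antiderivative of f.
Check: d/ds[- \frac{\cos{\left(s^{3} + s^{2} - \frac{5 s}{4} + \frac{1}{3} \right)}}{2}] = \frac{3 s^{2} \sin{\left(s^{3} + s^{2} - \frac{5 s}{4} + \frac{1}{3} \right)}}{2} + s \sin{\left(s^{3} + s^{2} - \frac{5 s}{4} + \frac{1}{3} \right)} - \frac{5 \sin{\left(s^{3} + s^{2} - \frac{5 s}{4} + \frac{1}{3} \right)}}{8}, which equals f(s).
F(5/2) = - \frac{\cos{\left(\frac{229}{12} \right)}}{2}; F(1/2) = - \frac{\cos{\left(\frac{1}{12} \right)}}{2}.
Integral = F(5/2) - F(1/2) = - \frac{\cos{\left(\frac{229}{12} \right)}}{2} + \frac{\cos{\left(\frac{1}{12} \right)}}{2}.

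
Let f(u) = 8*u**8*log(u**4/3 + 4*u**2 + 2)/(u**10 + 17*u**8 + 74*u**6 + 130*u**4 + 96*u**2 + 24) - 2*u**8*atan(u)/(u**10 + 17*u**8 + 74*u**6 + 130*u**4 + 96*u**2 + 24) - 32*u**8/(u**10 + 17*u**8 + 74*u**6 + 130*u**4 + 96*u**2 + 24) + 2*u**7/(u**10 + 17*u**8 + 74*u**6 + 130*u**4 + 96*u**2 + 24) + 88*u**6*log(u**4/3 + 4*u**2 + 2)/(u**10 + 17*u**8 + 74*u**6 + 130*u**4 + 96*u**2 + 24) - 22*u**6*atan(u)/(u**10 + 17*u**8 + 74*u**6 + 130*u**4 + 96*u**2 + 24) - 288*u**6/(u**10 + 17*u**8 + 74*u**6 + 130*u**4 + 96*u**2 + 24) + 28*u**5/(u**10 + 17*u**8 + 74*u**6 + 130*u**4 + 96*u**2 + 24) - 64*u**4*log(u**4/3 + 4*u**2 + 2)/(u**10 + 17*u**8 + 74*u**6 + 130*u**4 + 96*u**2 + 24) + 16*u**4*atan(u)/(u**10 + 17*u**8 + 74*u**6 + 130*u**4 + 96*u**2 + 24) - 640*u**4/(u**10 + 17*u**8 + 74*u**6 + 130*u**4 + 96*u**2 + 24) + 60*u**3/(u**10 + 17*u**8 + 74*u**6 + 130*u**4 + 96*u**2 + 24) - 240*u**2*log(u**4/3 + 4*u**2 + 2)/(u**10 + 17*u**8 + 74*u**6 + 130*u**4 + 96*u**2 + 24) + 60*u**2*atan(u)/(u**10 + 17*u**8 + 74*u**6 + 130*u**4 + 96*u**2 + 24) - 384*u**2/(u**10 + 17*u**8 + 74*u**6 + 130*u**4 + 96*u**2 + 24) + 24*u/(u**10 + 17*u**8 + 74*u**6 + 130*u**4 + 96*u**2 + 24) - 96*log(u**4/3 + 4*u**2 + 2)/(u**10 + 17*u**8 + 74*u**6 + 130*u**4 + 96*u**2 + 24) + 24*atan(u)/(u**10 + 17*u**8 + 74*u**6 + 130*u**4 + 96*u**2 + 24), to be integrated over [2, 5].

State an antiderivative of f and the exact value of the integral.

The integrand splits into summands that can be handled one at a time.
F(u) = -8*u*log(u**4/3 + 4*u**2 + 2)/(u**2 + 2) + 2*u*atan(u)/(u**2 + 2) is an antiderivative of f.
Check: d/du[-8*u*log(u**4/3 + 4*u**2 + 2)/(u**2 + 2) + 2*u*atan(u)/(u**2 + 2)] = (8*u**8*log(u**4/3 + 4*u**2 + 2) - 2*u**8*atan(u) - 32*u**8 + 2*u**7 + 88*u**6*log(u**4/3 + 4*u**2 + 2) - 22*u**6*atan(u) - 288*u**6 + 28*u**5 - 64*u**4*log(u**4/3 + 4*u**2 + 2) + 16*u**4*atan(u) - 640*u**4 + 60*u**3 - 240*u**2*log(u**4/3 + 4*u**2 + 2) + 60*u**2*atan(u) - 384*u**2 + 24*u - 96*log(u**4/3 + 4*u**2 + 2) + 24*atan(u))/(u**10 + 17*u**8 + 74*u**6 + 130*u**4 + 96*u**2 + 24), which equals f(u).
F(5) = -40*log(931/3)/27 + 10*atan(5)/27; F(2) = -8*log(70/3)/3 + 2*atan(2)/3.
Integral = F(5) - F(2) = -40*log(931/3)/27 - 2*atan(2)/3 + 10*atan(5)/27 + 8*log(70/3)/3.

Antiderivative: F(u) = -8*u*log(u**4/3 + 4*u**2 + 2)/(u**2 + 2) + 2*u*atan(u)/(u**2 + 2); value = -40*log(931/3)/27 - 2*atan(2)/3 + 10*atan(5)/27 + 8*log(70/3)/3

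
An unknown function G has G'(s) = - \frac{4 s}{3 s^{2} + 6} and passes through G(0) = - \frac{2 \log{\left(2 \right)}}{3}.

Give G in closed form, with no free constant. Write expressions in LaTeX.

G'(s) matches the chain-rule pattern g'(h)*h' with inner function h(s) = s^{2} + 2; substituting u = h(s) collapses the integral.
A general antiderivative is - \frac{2 \log{\left(s^{2} + 2 \right)}}{3} + C.
The condition gives C = - \frac{2 \log{\left(2 \right)}}{3} - (- \frac{2 \log{\left(2 \right)}}{3}) = 0.
So G(s) = - \frac{2 \log{\left(s^{2} + 2 \right)}}{3}.
Check: d/ds[- \frac{2 \log{\left(s^{2} + 2 \right)}}{3}] = - \frac{4 s}{3 s^{2} + 6} = G'(s).

G(s) = - \frac{2 \log{\left(s^{2} + 2 \right)}}{3}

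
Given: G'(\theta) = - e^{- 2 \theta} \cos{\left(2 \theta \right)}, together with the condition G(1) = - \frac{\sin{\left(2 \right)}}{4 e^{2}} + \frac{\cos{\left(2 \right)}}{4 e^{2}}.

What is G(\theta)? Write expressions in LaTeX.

G(\theta) = \frac{\left(- \sin{\left(2 \theta \right)} + \cos{\left(2 \theta \right)}\right) e^{- 2 \theta}}{4}

For G(\theta) to be correct, d/d\theta[G] must agree with the stated G'(\theta) identically.
A general antiderivative is - \frac{e^{- 2 \theta} \sin{\left(2 \theta \right)}}{4} + \frac{e^{- 2 \theta} \cos{\left(2 \theta \right)}}{4} + C.
The condition gives C = - \frac{\sin{\left(2 \right)}}{4 e^{2}} + \frac{\cos{\left(2 \right)}}{4 e^{2}} - (- \frac{\sin{\left(2 \right)}}{4 e^{2}} + \frac{\cos{\left(2 \right)}}{4 e^{2}}) = 0.
So G(\theta) = \frac{\left(- \sin{\left(2 \theta \right)} + \cos{\left(2 \theta \right)}\right) e^{- 2 \theta}}{4}.
Check: d/d\theta[\frac{\left(- \sin{\left(2 \theta \right)} + \cos{\left(2 \theta \right)}\right) e^{- 2 \theta}}{4}] = - e^{- 2 \theta} \cos{\left(2 \theta \right)} = G'(\theta).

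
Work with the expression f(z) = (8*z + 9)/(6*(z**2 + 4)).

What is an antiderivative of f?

A first test for any F(z): its z-derivative must equal f(z) identically.
Check: d/dz[2*log(z**2 + 4)/3 + 3*atan(z/2)/4] = (8*z + 9)/(6*z**2 + 24), which equals f(z).

An antiderivative is F(z) = 2*log(z**2 + 4)/3 + 3*atan(z/2)/4.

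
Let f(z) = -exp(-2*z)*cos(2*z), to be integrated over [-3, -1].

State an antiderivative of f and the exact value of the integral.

A first test for any F(z): its z-derivative must equal f(z) identically.
F(z) = -exp(-2*z)*sin(2*z)/4 + exp(-2*z)*cos(2*z)/4 is an antiderivative of f.
Check: d/dz[-exp(-2*z)*sin(2*z)/4 + exp(-2*z)*cos(2*z)/4] = -exp(-2*z)*cos(2*z) = f(z).
F(-1) = exp(2)*cos(2)/4 + exp(2)*sin(2)/4; F(-3) = exp(6)*sin(6)/4 + exp(6)*cos(6)/4.
Integral = F(-1) - F(-3) = -exp(6)*cos(6)/4 + exp(2)*cos(2)/4 + exp(2)*sin(2)/4 - exp(6)*sin(6)/4.

Antiderivative: F(z) = -exp(-2*z)*sin(2*z)/4 + exp(-2*z)*cos(2*z)/4; value = -exp(6)*cos(6)/4 + exp(2)*cos(2)/4 + exp(2)*sin(2)/4 - exp(6)*sin(6)/4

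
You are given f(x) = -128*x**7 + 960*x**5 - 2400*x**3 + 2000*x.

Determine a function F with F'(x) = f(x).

The substitution u = 5 - 2*x**2 works: f is exactly (dF/du)*(du/dx) for that inner function.
Check: d/dx[-16*x**8 + 160*x**6 - 600*x**4 + 1000*x**2] = -128*x**7 + 960*x**5 - 2400*x**3 + 2000*x = f(x).

An antiderivative is F(x) = -16*x**8 + 160*x**6 - 600*x**4 + 1000*x**2.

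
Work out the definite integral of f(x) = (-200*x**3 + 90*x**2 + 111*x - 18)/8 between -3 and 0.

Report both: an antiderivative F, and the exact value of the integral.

Antiderivative: F(x) = -(-10*x**2 + 3*x + 6)**2/16; value = 8613/16

f matches the chain-rule pattern g'(h)*h' with inner function h(x) = -5*x**2/2 + 3*x/4 + 3/2; substituting u = h(x) collapses the integral.
F(x) = -(-10*x**2 + 3*x + 6)**2/16 is an antiderivative of f.
Check: d/dx[-(-10*x**2 + 3*x + 6)**2/16] = -25*x**3 + 45*x**2/4 + 111*x/8 - 9/4, which equals f(x).
F(0) = -9/4; F(-3) = -8649/16.
Integral = F(0) - F(-3) = 8613/16.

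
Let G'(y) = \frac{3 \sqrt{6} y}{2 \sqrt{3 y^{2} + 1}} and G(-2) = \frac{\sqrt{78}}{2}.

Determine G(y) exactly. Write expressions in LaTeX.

G(y) = \frac{3 \sqrt{2 y^{2} + \frac{2}{3}}}{2}

G'(y) matches the chain-rule pattern g'(h)*h' with inner function h(y) = 2 y^{2} + \frac{2}{3}; substituting u = h(y) collapses the integral.
A general antiderivative is \frac{3 \sqrt{2 y^{2} + \frac{2}{3}}}{2} + C.
The condition gives C = \frac{\sqrt{78}}{2} - (\frac{\sqrt{78}}{2}) = 0.
So G(y) = \frac{3 \sqrt{2 y^{2} + \frac{2}{3}}}{2}.
Check: d/dy[\frac{3 \sqrt{2 y^{2} + \frac{2}{3}}}{2}] = \frac{3 \sqrt{6} y}{2 \sqrt{3 y^{2} + 1}} = G'(y).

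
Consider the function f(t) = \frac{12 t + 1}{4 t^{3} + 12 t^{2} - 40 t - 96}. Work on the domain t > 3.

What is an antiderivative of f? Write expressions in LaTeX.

Factor the denominator (4 \left(t - 3\right) \left(t + 2\right) \left(t + 4\right)) and decompose: f = - \frac{47}{56 \left(t + 4\right)} + \frac{23}{40 \left(t + 2\right)} + \frac{37}{140 \left(t - 3\right)}; each piece integrates to a log, atan, or power term.
Check: d/dt[\frac{74 \log{\left(t - 3 \right)} + 161 \log{\left(t + 2 \right)} - 235 \log{\left(t + 4 \right)}}{280}] = \frac{12 t + 1}{4 t^{3} + 12 t^{2} - 40 t - 96} = f(t).

An antiderivative is F(t) = \frac{74 \log{\left(t - 3 \right)} + 161 \log{\left(t + 2 \right)} - 235 \log{\left(t + 4 \right)}}{280}.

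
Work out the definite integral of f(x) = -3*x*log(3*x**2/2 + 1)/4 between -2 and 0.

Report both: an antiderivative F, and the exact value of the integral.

Since d/dx undoes antidifferentiation here, F'(x) = f(x) is required of F(x).
F(x) = (-3*x**2*log(3*x**2/2 + 1) + 3*x**2 - 2*log(3*x**2 + 2))/8 is an antiderivative of f.
Check: d/dx[(-3*x**2*log(3*x**2/2 + 1) + 3*x**2 - 2*log(3*x**2 + 2))/8] = -3*x*log(3*x**2/2 + 1)/4 = f(x).
F(0) = -log(2)/4; F(-2) = -3*log(7)/2 - log(14)/4 + 3/2.
Integral = F(0) - F(-2) = -3/2 - log(2)/4 + log(14)/4 + 3*log(7)/2.

Antiderivative: F(x) = (-3*x**2*log(3*x**2/2 + 1) + 3*x**2 - 2*log(3*x**2 + 2))/8; value = -3/2 - log(2)/4 + log(14)/4 + 3*log(7)/2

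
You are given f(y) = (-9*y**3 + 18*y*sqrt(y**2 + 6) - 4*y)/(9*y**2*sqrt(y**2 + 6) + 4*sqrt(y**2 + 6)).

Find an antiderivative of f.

Recover f(y) by differentiating a candidate F(y); any mismatch rules it out.
Check: d/dy[-sqrt(y**2 + 6) + log(3*y**2 + 4/3)] = (-9*y**3 + 18*y*sqrt(y**2 + 6) - 4*y)/(9*y**2*sqrt(y**2 + 6) + 4*sqrt(y**2 + 6)) = f(y).

An antiderivative is F(y) = -sqrt(y**2 + 6) + log(3*y**2 + 4/3).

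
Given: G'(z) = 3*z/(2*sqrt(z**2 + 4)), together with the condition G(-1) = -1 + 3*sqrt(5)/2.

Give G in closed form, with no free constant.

G(z) = (3*sqrt(z**2 + 4) - 2)/2

G'(z) matches the chain-rule pattern g'(h)*h' with inner function h(z) = z**2 + 4; substituting u = h(z) collapses the integral.
A general antiderivative is 3*sqrt(z**2 + 4)/2 + C.
The condition gives C = -1 + 3*sqrt(5)/2 - (3*sqrt(5)/2) = -1.
So G(z) = (3*sqrt(z**2 + 4) - 2)/2.
Check: d/dz[(3*sqrt(z**2 + 4) - 2)/2] = 3*z/(2*sqrt(z**2 + 4)) = G'(z).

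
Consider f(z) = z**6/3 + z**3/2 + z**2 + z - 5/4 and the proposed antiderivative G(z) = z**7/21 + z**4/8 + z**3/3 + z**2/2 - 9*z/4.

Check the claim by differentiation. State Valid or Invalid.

Invalid: d/dz[G] - f = -1, which is not 0.

d/dz[G] = z**6/3 + z**3/2 + z**2 + z - 9/4
d/dz[G] - f(z) = -1 != 0.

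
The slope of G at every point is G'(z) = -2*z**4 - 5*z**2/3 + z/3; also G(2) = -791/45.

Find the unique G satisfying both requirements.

The integrand splits into summands that can be handled one at a time.
A general antiderivative is -2*z**5/5 - 5*z**3/9 + z**2/6 + C.
The condition gives C = -791/45 - (-746/45) = -1.
So G(z) = -2*z**5/5 - 5*z**3/9 + z**2/6 - 1.
Check: d/dz[-2*z**5/5 - 5*z**3/9 + z**2/6 - 1] = -2*z**4 - 5*z**2/3 + z/3 = G'(z).

G(z) = -2*z**5/5 - 5*z**3/9 + z**2/6 - 1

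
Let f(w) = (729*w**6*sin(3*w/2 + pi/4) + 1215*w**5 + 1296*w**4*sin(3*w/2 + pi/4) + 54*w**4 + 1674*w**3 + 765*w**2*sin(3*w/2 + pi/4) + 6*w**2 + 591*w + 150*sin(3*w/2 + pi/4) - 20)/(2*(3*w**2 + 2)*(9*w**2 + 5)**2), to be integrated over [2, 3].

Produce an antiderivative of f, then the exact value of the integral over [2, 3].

Antiderivative: F(w) = -w/(9*w**2 + 5) + 5*log(3*w**2/2 + 1)/4 - cos(3*w/2 + pi/4) - 1/(3*w**2 + 5/3); value = -5*log(7)/4 + cos(pi/4 + 3) - cos(pi/4 + 9/2) + 92/1763 + 5*log(29/2)/4

A candidate is checked by its d/dw: the result must match f(w).
F(w) = -w/(9*w**2 + 5) + 5*log(3*w**2/2 + 1)/4 - cos(3*w/2 + pi/4) - 1/(3*w**2 + 5/3) is an antiderivative of f.
Check: d/dw[-w/(9*w**2 + 5) + 5*log(3*w**2/2 + 1)/4 - cos(3*w/2 + pi/4) - 1/(3*w**2 + 5/3)] = (729*w**6*sin(3*w/2 + pi/4) + 1215*w**5 + 1296*w**4*sin(3*w/2 + pi/4) + 54*w**4 + 1674*w**3 + 765*w**2*sin(3*w/2 + pi/4) + 6*w**2 + 591*w + 150*sin(3*w/2 + pi/4) - 20)/(486*w**6 + 864*w**4 + 510*w**2 + 100), which equals f(w).
F(3) = -cos(pi/4 + 9/2) - 3/43 + 5*log(29/2)/4; F(2) = -5/41 - cos(pi/4 + 3) + 5*log(7)/4.
Integral = F(3) - F(2) = -5*log(7)/4 + cos(pi/4 + 3) - cos(pi/4 + 9/2) + 92/1763 + 5*log(29/2)/4.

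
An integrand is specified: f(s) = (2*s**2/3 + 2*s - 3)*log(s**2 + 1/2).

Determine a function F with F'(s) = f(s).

An antiderivative is F(s) = (12*s**3*log(s**2 + 1/2) - 8*s**3 + 54*s**2*log(s**2 + 1/2) - 54*s**2 - 162*s*log(s**2 + 1/2) + 336*s + 27*log(s**2 + 1/2) - 168*sqrt(2)*atan(sqrt(2)*s))/54.

Since d/ds undoes antidifferentiation here, F'(s) = f(s) is required of F(s).
Check: d/ds[(12*s**3*log(s**2 + 1/2) - 8*s**3 + 54*s**2*log(s**2 + 1/2) - 54*s**2 - 162*s*log(s**2 + 1/2) + 336*s + 27*log(s**2 + 1/2) - 168*sqrt(2)*atan(sqrt(2)*s))/54] = 2*s**2*log(s**2 + 1/2)/3 + 2*s*log(s**2 + 1/2) - 3*log(s**2 + 1/2), which equals f(s).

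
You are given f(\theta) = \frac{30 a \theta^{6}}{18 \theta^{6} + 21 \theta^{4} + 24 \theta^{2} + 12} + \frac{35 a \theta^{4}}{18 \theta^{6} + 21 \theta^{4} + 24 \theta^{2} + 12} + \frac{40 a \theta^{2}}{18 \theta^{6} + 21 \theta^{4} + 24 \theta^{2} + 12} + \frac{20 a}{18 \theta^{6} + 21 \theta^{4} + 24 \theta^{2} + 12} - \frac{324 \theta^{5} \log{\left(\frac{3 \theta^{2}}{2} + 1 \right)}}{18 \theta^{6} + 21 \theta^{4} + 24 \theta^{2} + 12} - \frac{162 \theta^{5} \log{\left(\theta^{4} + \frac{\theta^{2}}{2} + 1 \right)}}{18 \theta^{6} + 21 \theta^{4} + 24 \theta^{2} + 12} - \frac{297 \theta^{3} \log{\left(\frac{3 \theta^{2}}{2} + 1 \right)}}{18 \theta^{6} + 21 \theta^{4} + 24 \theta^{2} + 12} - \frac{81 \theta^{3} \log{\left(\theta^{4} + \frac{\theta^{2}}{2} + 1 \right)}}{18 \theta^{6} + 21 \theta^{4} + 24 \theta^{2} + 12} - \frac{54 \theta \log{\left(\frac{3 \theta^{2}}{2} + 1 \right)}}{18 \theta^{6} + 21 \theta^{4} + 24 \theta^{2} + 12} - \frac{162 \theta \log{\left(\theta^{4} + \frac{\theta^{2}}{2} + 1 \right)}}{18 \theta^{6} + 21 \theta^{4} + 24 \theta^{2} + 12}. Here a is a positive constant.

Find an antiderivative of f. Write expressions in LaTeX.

An antiderivative is F(\theta) = \frac{5 a \theta}{3} - \frac{9 \log{\left(\frac{3 \theta^{2}}{2} + 1 \right)} \log{\left(\theta^{4} + \frac{\theta^{2}}{2} + 1 \right)}}{2}.

The integrand splits into summands that can be handled one at a time.
Check: d/d\theta[\frac{5 a \theta}{3} - \frac{9 \log{\left(\frac{3 \theta^{2}}{2} + 1 \right)} \log{\left(\theta^{4} + \frac{\theta^{2}}{2} + 1 \right)}}{2}] = \frac{30 a \theta^{6} + 35 a \theta^{4} + 40 a \theta^{2} + 20 a - 324 \theta^{5} \log{\left(\frac{3 \theta^{2}}{2} + 1 \right)} - 162 \theta^{5} \log{\left(\theta^{4} + \frac{\theta^{2}}{2} + 1 \right)} - 297 \theta^{3} \log{\left(\frac{3 \theta^{2}}{2} + 1 \right)} - 81 \theta^{3} \log{\left(\theta^{4} + \frac{\theta^{2}}{2} + 1 \right)} - 54 \theta \log{\left(\frac{3 \theta^{2}}{2} + 1 \right)} - 162 \theta \log{\left(\theta^{4} + \frac{\theta^{2}}{2} + 1 \right)}}{18 \theta^{6} + 21 \theta^{4} + 24 \theta^{2} + 12}, which equals f(\theta).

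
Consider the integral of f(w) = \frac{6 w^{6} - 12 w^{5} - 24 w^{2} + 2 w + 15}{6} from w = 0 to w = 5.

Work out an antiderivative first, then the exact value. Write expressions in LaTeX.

A first test for any F(w): its w-derivative must equal f(w) identically.
F(w) = \frac{w \left(6 w^{6} - 14 w^{5} - 56 w^{2} + 7 w + 105\right)}{42} is an antiderivative of f.
Check: d/dw[\frac{w \left(6 w^{6} - 14 w^{5} - 56 w^{2} + 7 w + 105\right)}{42}] = w^{6} - 2 w^{5} - 4 w^{2} + \frac{w}{3} + \frac{5}{2}, which equals f(w).
F(5) = \frac{121850}{21}; F(0) = 0.
Integral = F(5) - F(0) = \frac{121850}{21}.

Antiderivative: F(w) = \frac{w \left(6 w^{6} - 14 w^{5} - 56 w^{2} + 7 w + 105\right)}{42}; value = \frac{121850}{21}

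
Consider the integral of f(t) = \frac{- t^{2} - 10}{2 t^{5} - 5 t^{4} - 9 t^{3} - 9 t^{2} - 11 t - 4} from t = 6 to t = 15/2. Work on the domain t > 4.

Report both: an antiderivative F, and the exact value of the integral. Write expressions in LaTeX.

The denominator factors as \left(t - 4\right) \left(t + 1\right) \left(2 t + 1\right) \left(t^{2} + 1\right); partial fractions split f into directly integrable pieces: - \frac{9 \left(13 t + 1\right)}{170 \left(t^{2} + 1\right)} + \frac{164}{45 \left(2 t + 1\right)} - \frac{11}{10 \left(t + 1\right)} - \frac{26}{765 \left(t - 4\right)}.
F(t) = - \frac{26 \log{\left(t - 4 \right)}}{765} + \frac{82 \log{\left(t + \frac{1}{2} \right)}}{45} - \frac{11 \log{\left(t + 1 \right)}}{10} - \frac{117 \log{\left(t^{2} + 1 \right)}}{340} - \frac{9 \operatorname{atan}{\left(t \right)}}{170} is an antiderivative of f.
Check: d/dt[- \frac{26 \log{\left(t - 4 \right)}}{765} + \frac{82 \log{\left(t + \frac{1}{2} \right)}}{45} - \frac{11 \log{\left(t + 1 \right)}}{10} - \frac{117 \log{\left(t^{2} + 1 \right)}}{340} - \frac{9 \operatorname{atan}{\left(t \right)}}{170}] = \frac{- t^{2} - 10}{2 t^{5} - 5 t^{4} - 9 t^{3} - 9 t^{2} - 11 t - 4} = f(t).
F(15/2) = - \frac{11 \log{\left(\frac{17}{2} \right)}}{10} - \frac{117 \log{\left(\frac{229}{4} \right)}}{340} - \frac{9 \operatorname{atan}{\left(\frac{15}{2} \right)}}{170} - \frac{26 \log{\left(\frac{7}{2} \right)}}{765} + \frac{82 \log{\left(8 \right)}}{45}; F(6) = - \frac{11 \log{\left(7 \right)}}{10} - \frac{117 \log{\left(37 \right)}}{340} - \frac{9 \operatorname{atan}{\left(6 \right)}}{170} - \frac{26 \log{\left(2 \right)}}{765} + \frac{82 \log{\left(\frac{13}{2} \right)}}{45}.
Integral = F(15/2) - F(6) = - \frac{82 \log{\left(\frac{13}{2} \right)}}{45} - \frac{11 \log{\left(\frac{17}{2} \right)}}{10} - \frac{117 \log{\left(\frac{229}{4} \right)}}{340} - \frac{9 \operatorname{atan}{\left(\frac{15}{2} \right)}}{170} - \frac{26 \log{\left(\frac{7}{2} \right)}}{765} + \frac{26 \log{\left(2 \right)}}{765} + \frac{9 \operatorname{atan}{\left(6 \right)}}{170} + \frac{117 \log{\left(37 \right)}}{340} + \frac{11 \log{\left(7 \right)}}{10} + \frac{82 \log{\left(8 \right)}}{45}.

Antiderivative: F(t) = - \frac{26 \log{\left(t - 4 \right)}}{765} + \frac{82 \log{\left(t + \frac{1}{2} \right)}}{45} - \frac{11 \log{\left(t + 1 \right)}}{10} - \frac{117 \log{\left(t^{2} + 1 \right)}}{340} - \frac{9 \operatorname{atan}{\left(t \right)}}{170}; value = - \frac{82 \log{\left(\frac{13}{2} \right)}}{45} - \frac{11 \log{\left(\frac{17}{2} \right)}}{10} - \frac{117 \log{\left(\frac{229}{4} \right)}}{340} - \frac{9 \operatorname{atan}{\left(\frac{15}{2} \right)}}{170} - \frac{26 \log{\left(\frac{7}{2} \right)}}{765} + \frac{26 \log{\left(2 \right)}}{765} + \frac{9 \operatorname{atan}{\left(6 \right)}}{170} + \frac{117 \log{\left(37 \right)}}{340} + \frac{11 \log{\left(7 \right)}}{10} + \frac{82 \log{\left(8 \right)}}{45}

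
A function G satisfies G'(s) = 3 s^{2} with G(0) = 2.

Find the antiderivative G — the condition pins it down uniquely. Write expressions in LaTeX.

For G(s) to be correct, d/ds[G] must agree with the stated G'(s) identically.
A general antiderivative is s^{3} + C.
The condition gives C = 2 - (0) = 2.
So G(s) = s^{3} + 2.
Check: d/ds[s^{3} + 2] = 3 s^{2} = G'(s).

G(s) = s^{3} + 2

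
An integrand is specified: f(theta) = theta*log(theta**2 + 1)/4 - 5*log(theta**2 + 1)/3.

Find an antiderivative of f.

An antiderivative is F(theta) = (-3*theta**2 + theta*(3*theta - 40)*log(theta**2 + 1) + 80*theta + 3*log(theta**2 + 1) - 80*atan(theta))/24.

The integrand splits into summands that can be handled one at a time.
Check: d/dtheta[(-3*theta**2 + theta*(3*theta - 40)*log(theta**2 + 1) + 80*theta + 3*log(theta**2 + 1) - 80*atan(theta))/24] = theta*log(theta**2 + 1)/4 - 5*log(theta**2 + 1)/3 = f(theta).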